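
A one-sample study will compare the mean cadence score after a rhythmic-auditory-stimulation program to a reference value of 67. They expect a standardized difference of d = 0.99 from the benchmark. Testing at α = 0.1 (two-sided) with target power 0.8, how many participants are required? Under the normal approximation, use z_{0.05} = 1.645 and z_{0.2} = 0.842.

n = 7

For a one-sample test: n = ((z_{α/2} + z_β) / d)².
z_{α/2} + z_β = 1.645 + 0.842 = 2.487.
n = (2.487 / 0.99)² = 2.512² = 6.31.
Round up.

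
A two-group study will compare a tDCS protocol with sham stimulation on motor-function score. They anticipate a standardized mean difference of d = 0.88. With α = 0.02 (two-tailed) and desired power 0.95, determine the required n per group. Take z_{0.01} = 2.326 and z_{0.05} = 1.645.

n = 41 per group

For two independent groups with equal n: n = 2·((z_{α/2} + z_β) / d)².
z_{α/2} + z_β = 2.326 + 1.645 = 3.971.
n = 2 × (3.971 / 0.88)² = 2 × 4.513² = 2 × 20.36 = 40.7.
Round up to the next whole participant.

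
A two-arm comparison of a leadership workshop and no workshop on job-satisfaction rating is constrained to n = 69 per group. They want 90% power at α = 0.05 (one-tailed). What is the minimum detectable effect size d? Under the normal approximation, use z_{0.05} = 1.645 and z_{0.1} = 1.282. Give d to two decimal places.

For two independent groups of n = 69 each: d_min = (z_{α} + z_β)·√(2/n).
z-sum = 1.645 + 1.282 = 2.927.
d_min = 2.927 × √(2/69) = 2.927 × 0.1703 = 0.498.

d_min ≈ 0.50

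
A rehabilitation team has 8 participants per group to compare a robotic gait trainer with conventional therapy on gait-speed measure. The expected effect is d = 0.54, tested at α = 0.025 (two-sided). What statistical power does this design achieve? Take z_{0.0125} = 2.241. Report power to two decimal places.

For two equal groups, power = Φ(d·√(n/2) − z_{α/2}).
d·√(n/2) = 0.54 × √(8/2) = 0.54 × 2.000 = 1.080.
z_β = 1.080 − 2.241 = -1.161.
Power = Φ(-1.161) = 0.123.

power ≈ 0.12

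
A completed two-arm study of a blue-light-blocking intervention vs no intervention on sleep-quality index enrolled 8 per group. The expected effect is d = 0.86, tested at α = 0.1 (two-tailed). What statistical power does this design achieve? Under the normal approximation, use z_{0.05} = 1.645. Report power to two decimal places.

power ≈ 0.53

For two equal groups, power = Φ(d·√(n/2) − z_{α/2}).
d·√(n/2) = 0.86 × √(8/2) = 0.86 × 2.000 = 1.720.
z_β = 1.720 − 1.645 = 0.075.
Power = Φ(0.075) = 0.530.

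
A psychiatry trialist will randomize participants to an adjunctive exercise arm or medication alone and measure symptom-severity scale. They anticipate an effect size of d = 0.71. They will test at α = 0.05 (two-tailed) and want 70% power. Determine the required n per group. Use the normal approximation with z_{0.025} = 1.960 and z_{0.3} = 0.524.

For two independent groups with equal n: n = 2·((z_{α/2} + z_β) / d)².
z_{α/2} + z_β = 1.960 + 0.524 = 2.484.
n = 2 × (2.484 / 0.71)² = 2 × 3.499² = 2 × 12.24 = 24.5.
Round up to the next whole participant.

n = 25 per group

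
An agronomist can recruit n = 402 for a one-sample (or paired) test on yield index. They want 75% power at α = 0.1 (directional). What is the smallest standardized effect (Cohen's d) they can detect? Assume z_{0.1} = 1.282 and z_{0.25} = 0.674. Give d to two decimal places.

For a single sample (or paired design) of n = 402: d_min = (z_{α} + z_β)/√n.
z-sum = 1.282 + 0.674 = 1.956.
d_min = 1.956 / √402 = 1.956 / 20.050 = 0.098.

d_min ≈ 0.10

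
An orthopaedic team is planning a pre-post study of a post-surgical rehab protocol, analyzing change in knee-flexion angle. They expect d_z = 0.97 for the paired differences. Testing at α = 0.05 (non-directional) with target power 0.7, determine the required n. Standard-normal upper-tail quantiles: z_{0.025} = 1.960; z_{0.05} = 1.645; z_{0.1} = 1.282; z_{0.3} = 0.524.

For a paired (one-sample on differences) test: n = ((z_{α/2} + z_β) / d)².
z_{α/2} + z_β = 1.960 + 0.524 = 2.484.
n = (2.484 / 0.97)² = 2.561² = 6.56.
Round up.

n = 7 pairs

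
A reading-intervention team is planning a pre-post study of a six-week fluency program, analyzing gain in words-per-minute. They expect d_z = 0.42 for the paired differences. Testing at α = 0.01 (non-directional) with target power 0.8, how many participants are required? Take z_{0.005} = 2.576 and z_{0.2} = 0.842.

For a paired (one-sample on differences) test: n = ((z_{α/2} + z_β) / d)².
z_{α/2} + z_β = 2.576 + 0.842 = 3.418.
n = (3.418 / 0.42)² = 8.138² = 66.23.
Round up.

n = 67 pairs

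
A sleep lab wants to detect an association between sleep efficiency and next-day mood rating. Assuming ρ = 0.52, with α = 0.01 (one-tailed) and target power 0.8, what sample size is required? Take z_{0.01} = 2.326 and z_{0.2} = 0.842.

Fisher's z: C = ½·ln((1+r)/(1−r)) = ½·ln(3.1667) = 0.5763.
n = ((z_{α} + z_β)/C)² + 3.
(2.326 + 0.842) / 0.5763 = 3.168 / 0.5763 = 5.497.
n = 5.497² + 3 = 30.22 + 3 = 33.2.
Round up.

n = 34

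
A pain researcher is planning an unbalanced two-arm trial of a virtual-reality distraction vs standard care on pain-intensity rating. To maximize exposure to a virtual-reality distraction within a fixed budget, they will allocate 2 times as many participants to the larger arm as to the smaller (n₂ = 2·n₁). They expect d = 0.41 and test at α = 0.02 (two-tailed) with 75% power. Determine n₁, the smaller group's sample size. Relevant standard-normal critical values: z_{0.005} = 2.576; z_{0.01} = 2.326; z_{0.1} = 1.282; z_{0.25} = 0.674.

n₁ = 81

With allocation ratio k = n₂/n₁ = 2, Var(x̄₁−x̄₂) = σ²(1/n₁ + 1/(k·n₁)) = σ²·(k+1)/(k·n₁).
So n₁ = (1 + 1/k)·((z_{α/2} + z_β)/d)² = 1.500 × (3.000/0.41)².
n₁ = 1.500 × 53.54 = 80.3.
Round up: n₁ = 81, giving n₂ = 2 × 81 = 162.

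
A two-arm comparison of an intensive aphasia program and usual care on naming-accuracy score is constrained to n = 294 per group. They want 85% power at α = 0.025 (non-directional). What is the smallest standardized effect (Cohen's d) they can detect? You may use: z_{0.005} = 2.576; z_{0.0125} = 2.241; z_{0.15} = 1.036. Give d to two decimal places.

d_min ≈ 0.27

For two independent groups of n = 294 each: d_min = (z_{α/2} + z_β)·√(2/n).
z-sum = 2.241 + 1.036 = 3.277.
d_min = 3.277 × √(2/294) = 3.277 × 0.0825 = 0.270.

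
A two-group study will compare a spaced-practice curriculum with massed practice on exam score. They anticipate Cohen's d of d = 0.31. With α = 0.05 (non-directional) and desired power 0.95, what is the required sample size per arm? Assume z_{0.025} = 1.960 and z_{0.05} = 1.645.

n = 271 per group

For two independent groups with equal n: n = 2·((z_{α/2} + z_β) / d)².
z_{α/2} + z_β = 1.960 + 1.645 = 3.605.
n = 2 × (3.605 / 0.31)² = 2 × 11.629² = 2 × 135.23 = 270.5.
Round up to the next whole participant.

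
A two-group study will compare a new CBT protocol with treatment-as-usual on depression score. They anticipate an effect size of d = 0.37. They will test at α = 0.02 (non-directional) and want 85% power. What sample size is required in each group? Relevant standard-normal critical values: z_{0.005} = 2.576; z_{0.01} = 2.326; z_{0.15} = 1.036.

For two independent groups with equal n: n = 2·((z_{α/2} + z_β) / d)².
z_{α/2} + z_β = 2.326 + 1.036 = 3.362.
n = 2 × (3.362 / 0.37)² = 2 × 9.086² = 2 × 82.56 = 165.1.
Round up to the next whole participant.

n = 166 per group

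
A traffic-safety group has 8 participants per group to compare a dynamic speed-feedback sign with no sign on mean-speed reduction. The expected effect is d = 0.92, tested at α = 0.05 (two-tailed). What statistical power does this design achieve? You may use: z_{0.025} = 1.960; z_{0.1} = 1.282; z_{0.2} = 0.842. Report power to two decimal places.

For two equal groups, power = Φ(d·√(n/2) − z_{α/2}).
d·√(n/2) = 0.92 × √(8/2) = 0.92 × 2.000 = 1.840.
z_β = 1.840 − 1.960 = -0.120.
Power = Φ(-0.120) = 0.452.

power ≈ 0.45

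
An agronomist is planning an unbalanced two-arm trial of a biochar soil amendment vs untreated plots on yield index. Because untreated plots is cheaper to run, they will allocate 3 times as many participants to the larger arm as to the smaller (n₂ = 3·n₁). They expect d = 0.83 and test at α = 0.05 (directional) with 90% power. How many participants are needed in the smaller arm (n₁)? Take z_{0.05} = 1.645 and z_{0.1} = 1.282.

With allocation ratio k = n₂/n₁ = 3, Var(x̄₁−x̄₂) = σ²(1/n₁ + 1/(k·n₁)) = σ²·(k+1)/(k·n₁).
So n₁ = (1 + 1/k)·((z_{α} + z_β)/d)² = 1.333 × (2.927/0.83)².
n₁ = 1.333 × 12.44 = 16.6.
Round up: n₁ = 17, giving n₂ = 3 × 17 = 51.

n₁ = 17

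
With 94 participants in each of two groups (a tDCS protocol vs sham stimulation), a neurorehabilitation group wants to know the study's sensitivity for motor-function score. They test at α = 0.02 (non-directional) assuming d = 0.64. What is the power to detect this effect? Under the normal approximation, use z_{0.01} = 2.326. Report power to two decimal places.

For two equal groups, power = Φ(d·√(n/2) − z_{α/2}).
d·√(n/2) = 0.64 × √(94/2) = 0.64 × 6.856 = 4.388.
z_β = 4.388 − 2.326 = 2.062.
Power = Φ(2.062) = 0.980.

power ≈ 0.98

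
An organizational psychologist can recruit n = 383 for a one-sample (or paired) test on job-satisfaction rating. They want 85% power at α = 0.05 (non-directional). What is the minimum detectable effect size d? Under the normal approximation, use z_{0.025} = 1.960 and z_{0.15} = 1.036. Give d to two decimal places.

d_min ≈ 0.15

For a single sample (or paired design) of n = 383: d_min = (z_{α/2} + z_β)/√n.
z-sum = 1.960 + 1.036 = 2.996.
d_min = 2.996 / √383 = 2.996 / 19.570 = 0.153.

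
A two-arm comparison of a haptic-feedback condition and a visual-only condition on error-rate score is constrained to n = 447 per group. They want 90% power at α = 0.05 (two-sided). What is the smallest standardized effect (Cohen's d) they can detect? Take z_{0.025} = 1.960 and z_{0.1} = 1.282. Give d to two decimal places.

For two independent groups of n = 447 each: d_min = (z_{α/2} + z_β)·√(2/n).
z-sum = 1.960 + 1.282 = 3.242.
d_min = 3.242 × √(2/447) = 3.242 × 0.0669 = 0.217.

d_min ≈ 0.22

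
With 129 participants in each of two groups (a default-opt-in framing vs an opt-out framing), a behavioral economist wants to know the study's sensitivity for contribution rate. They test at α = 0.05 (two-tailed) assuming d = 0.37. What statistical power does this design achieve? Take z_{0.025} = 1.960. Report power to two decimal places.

power ≈ 0.84

For two equal groups, power = Φ(d·√(n/2) − z_{α/2}).
d·√(n/2) = 0.37 × √(129/2) = 0.37 × 8.031 = 2.972.
z_β = 2.972 − 1.960 = 1.012.
Power = Φ(1.012) = 0.844.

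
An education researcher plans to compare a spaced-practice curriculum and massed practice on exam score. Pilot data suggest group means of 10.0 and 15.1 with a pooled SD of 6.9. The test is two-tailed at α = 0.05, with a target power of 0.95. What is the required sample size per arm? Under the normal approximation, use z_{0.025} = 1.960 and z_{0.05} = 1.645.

n = 48 per group

Cohen's d = |M₁ − M₂| / SD_pooled = |10.0 − 15.1| / 6.9 = 5.1 / 6.9 = 0.739.
For two independent groups with equal n: n = 2·((z_{α/2} + z_β) / d)².
z_{α/2} + z_β = 1.960 + 1.645 = 3.605.
n = 2 × (3.605 / 0.739)² = 2 × 4.878² = 2 × 23.80 = 47.6.
Round up to the next whole participant.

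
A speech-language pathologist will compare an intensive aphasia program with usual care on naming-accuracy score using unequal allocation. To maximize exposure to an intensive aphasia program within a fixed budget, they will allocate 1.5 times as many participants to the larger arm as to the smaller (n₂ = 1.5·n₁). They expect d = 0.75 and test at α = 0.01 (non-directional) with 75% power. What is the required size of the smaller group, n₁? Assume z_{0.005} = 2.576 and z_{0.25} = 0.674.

With allocation ratio k = n₂/n₁ = 1.5, Var(x̄₁−x̄₂) = σ²(1/n₁ + 1/(k·n₁)) = σ²·(k+1)/(k·n₁).
So n₁ = (1 + 1/k)·((z_{α/2} + z_β)/d)² = 1.667 × (3.250/0.75)².
n₁ = 1.667 × 18.78 = 31.3.
Round up: n₁ = 32, giving n₂ = 1.5 × 32 = 48.

n₁ = 32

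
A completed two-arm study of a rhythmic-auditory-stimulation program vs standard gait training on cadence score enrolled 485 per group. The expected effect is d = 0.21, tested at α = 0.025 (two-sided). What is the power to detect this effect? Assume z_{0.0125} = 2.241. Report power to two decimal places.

power ≈ 0.85

For two equal groups, power = Φ(d·√(n/2) − z_{α/2}).
d·√(n/2) = 0.21 × √(485/2) = 0.21 × 15.572 = 3.270.
z_β = 3.270 − 2.241 = 1.029.
Power = Φ(1.029) = 0.848.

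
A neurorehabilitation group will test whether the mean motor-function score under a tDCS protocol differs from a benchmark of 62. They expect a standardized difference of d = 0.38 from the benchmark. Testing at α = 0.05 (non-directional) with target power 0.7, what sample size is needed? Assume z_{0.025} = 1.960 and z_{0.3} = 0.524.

For a one-sample test: n = ((z_{α/2} + z_β) / d)².
z_{α/2} + z_β = 1.960 + 0.524 = 2.484.
n = (2.484 / 0.38)² = 6.537² = 42.73.
Round up.

n = 43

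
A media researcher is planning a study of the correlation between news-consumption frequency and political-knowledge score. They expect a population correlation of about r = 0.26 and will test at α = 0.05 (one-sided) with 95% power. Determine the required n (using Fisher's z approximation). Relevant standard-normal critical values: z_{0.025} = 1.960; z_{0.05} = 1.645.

n = 156

Fisher's z: C = ½·ln((1+r)/(1−r)) = ½·ln(1.7027) = 0.2661.
n = ((z_{α} + z_β)/C)² + 3.
(1.645 + 1.645) / 0.2661 = 3.290 / 0.2661 = 12.364.
n = 12.364² + 3 = 152.86 + 3 = 155.9.
Round up.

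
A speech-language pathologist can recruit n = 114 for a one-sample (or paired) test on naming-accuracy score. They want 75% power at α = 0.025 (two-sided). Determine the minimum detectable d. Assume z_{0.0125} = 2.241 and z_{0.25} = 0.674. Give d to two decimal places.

d_min ≈ 0.27

For a single sample (or paired design) of n = 114: d_min = (z_{α/2} + z_β)/√n.
z-sum = 2.241 + 0.674 = 2.915.
d_min = 2.915 / √114 = 2.915 / 10.677 = 0.273.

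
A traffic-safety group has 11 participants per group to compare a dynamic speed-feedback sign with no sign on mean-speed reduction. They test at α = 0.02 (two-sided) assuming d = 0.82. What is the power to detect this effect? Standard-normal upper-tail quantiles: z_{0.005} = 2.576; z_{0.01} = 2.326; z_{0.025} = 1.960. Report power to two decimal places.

power ≈ 0.34

For two equal groups, power = Φ(d·√(n/2) − z_{α/2}).
d·√(n/2) = 0.82 × √(11/2) = 0.82 × 2.345 = 1.923.
z_β = 1.923 − 2.326 = -0.403.
Power = Φ(-0.403) = 0.344.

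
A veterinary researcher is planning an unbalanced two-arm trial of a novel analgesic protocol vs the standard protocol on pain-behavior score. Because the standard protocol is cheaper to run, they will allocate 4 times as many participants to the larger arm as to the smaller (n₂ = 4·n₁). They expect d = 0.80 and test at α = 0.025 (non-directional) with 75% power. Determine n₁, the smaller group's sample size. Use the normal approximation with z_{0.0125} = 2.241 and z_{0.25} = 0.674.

n₁ = 17

With allocation ratio k = n₂/n₁ = 4, Var(x̄₁−x̄₂) = σ²(1/n₁ + 1/(k·n₁)) = σ²·(k+1)/(k·n₁).
So n₁ = (1 + 1/k)·((z_{α/2} + z_β)/d)² = 1.250 × (2.915/0.80)².
n₁ = 1.250 × 13.28 = 16.6.
Round up: n₁ = 17, giving n₂ = 4 × 17 = 68.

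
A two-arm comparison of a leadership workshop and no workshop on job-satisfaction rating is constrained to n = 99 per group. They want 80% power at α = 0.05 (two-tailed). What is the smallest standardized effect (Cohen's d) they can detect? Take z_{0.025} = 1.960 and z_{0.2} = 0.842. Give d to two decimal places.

For two independent groups of n = 99 each: d_min = (z_{α/2} + z_β)·√(2/n).
z-sum = 1.960 + 0.842 = 2.802.
d_min = 2.802 × √(2/99) = 2.802 × 0.1421 = 0.398.

d_min ≈ 0.40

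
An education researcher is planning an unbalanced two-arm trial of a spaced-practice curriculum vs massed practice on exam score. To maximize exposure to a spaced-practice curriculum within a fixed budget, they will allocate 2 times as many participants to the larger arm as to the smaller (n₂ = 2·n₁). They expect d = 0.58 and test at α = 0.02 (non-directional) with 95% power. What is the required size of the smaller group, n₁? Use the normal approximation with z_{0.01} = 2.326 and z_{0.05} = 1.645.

With allocation ratio k = n₂/n₁ = 2, Var(x̄₁−x̄₂) = σ²(1/n₁ + 1/(k·n₁)) = σ²·(k+1)/(k·n₁).
So n₁ = (1 + 1/k)·((z_{α/2} + z_β)/d)² = 1.500 × (3.971/0.58)².
n₁ = 1.500 × 46.88 = 70.3.
Round up: n₁ = 71, giving n₂ = 2 × 71 = 142.

n₁ = 71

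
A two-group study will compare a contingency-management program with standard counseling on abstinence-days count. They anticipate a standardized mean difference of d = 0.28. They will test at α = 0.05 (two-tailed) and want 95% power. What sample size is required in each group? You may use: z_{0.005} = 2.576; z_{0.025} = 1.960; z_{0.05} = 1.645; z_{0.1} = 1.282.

For two independent groups with equal n: n = 2·((z_{α/2} + z_β) / d)².
z_{α/2} + z_β = 1.960 + 1.645 = 3.605.
n = 2 × (3.605 / 0.28)² = 2 × 12.875² = 2 × 165.77 = 331.5.
Round up to the next whole participant.

n = 332 per group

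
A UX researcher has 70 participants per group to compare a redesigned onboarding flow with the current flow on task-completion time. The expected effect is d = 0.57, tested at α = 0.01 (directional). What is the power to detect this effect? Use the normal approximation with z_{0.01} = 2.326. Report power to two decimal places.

For two equal groups, power = Φ(d·√(n/2) − z_{α}).
d·√(n/2) = 0.57 × √(70/2) = 0.57 × 5.916 = 3.372.
z_β = 3.372 − 2.326 = 1.046.
Power = Φ(1.046) = 0.852.

power ≈ 0.85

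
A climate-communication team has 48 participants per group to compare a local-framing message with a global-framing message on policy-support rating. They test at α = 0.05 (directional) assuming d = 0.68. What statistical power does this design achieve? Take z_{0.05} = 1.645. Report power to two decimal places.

power ≈ 0.95

For two equal groups, power = Φ(d·√(n/2) − z_{α}).
d·√(n/2) = 0.68 × √(48/2) = 0.68 × 4.899 = 3.331.
z_β = 3.331 − 1.645 = 1.686.
Power = Φ(1.686) = 0.954.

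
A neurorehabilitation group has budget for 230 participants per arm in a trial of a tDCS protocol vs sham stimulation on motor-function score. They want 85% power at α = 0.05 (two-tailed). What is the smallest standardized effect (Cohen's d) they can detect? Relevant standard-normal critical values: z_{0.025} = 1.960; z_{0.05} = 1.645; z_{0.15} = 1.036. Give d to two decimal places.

d_min ≈ 0.28

For two independent groups of n = 230 each: d_min = (z_{α/2} + z_β)·√(2/n).
z-sum = 1.960 + 1.036 = 2.996.
d_min = 2.996 × √(2/230) = 2.996 × 0.0933 = 0.279.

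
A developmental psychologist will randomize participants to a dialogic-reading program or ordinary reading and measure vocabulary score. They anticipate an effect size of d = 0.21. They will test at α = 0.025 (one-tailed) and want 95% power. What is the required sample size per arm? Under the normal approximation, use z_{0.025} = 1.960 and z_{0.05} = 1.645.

For two independent groups with equal n: n = 2·((z_{α} + z_β) / d)².
z_{α} + z_β = 1.960 + 1.645 = 3.605.
n = 2 × (3.605 / 0.21)² = 2 × 17.167² = 2 × 294.69 = 589.4.
Round up to the next whole participant.

n = 590 per group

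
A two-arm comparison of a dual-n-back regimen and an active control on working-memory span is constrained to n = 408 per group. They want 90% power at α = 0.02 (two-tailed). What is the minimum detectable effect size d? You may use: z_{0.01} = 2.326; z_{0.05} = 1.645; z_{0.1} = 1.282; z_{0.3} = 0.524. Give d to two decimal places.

For two independent groups of n = 408 each: d_min = (z_{α/2} + z_β)·√(2/n).
z-sum = 2.326 + 1.282 = 3.608.
d_min = 3.608 × √(2/408) = 3.608 × 0.0700 = 0.253.

d_min ≈ 0.25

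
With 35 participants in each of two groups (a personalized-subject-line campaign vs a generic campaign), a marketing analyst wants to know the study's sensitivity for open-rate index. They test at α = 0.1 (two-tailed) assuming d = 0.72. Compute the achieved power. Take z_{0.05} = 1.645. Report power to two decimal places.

power ≈ 0.91

For two equal groups, power = Φ(d·√(n/2) − z_{α/2}).
d·√(n/2) = 0.72 × √(35/2) = 0.72 × 4.183 = 3.012.
z_β = 3.012 − 1.645 = 1.367.
Power = Φ(1.367) = 0.914.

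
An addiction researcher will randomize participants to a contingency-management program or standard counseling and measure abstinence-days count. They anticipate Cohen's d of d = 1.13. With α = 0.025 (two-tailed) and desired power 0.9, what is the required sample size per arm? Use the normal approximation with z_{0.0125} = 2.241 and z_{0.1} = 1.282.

n = 20 per group

For two independent groups with equal n: n = 2·((z_{α/2} + z_β) / d)².
z_{α/2} + z_β = 2.241 + 1.282 = 3.523.
n = 2 × (3.523 / 1.13)² = 2 × 3.118² = 2 × 9.72 = 19.4.
Round up to the next whole participant.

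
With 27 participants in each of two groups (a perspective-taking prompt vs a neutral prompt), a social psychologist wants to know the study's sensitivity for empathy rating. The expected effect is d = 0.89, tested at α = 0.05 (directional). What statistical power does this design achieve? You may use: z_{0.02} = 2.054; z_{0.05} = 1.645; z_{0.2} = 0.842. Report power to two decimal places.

power ≈ 0.95

For two equal groups, power = Φ(d·√(n/2) − z_{α}).
d·√(n/2) = 0.89 × √(27/2) = 0.89 × 3.674 = 3.270.
z_β = 3.270 − 1.645 = 1.625.
Power = Φ(1.625) = 0.948.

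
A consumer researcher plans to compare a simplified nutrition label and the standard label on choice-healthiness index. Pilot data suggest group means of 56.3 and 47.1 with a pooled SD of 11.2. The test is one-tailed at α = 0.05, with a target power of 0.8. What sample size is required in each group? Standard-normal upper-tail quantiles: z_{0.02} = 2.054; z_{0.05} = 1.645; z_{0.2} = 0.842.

Cohen's d = |M₁ − M₂| / SD_pooled = |56.3 − 47.1| / 11.2 = 9.2 / 11.2 = 0.821.
For two independent groups with equal n: n = 2·((z_{α} + z_β) / d)².
z_{α} + z_β = 1.645 + 0.842 = 2.487.
n = 2 × (2.487 / 0.821)² = 2 × 3.029² = 2 × 9.18 = 18.4.
Round up to the next whole participant.

n = 19 per group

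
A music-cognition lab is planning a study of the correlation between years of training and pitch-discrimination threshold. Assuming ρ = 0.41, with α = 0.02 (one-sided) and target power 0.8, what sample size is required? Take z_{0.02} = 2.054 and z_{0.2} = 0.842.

n = 48

Fisher's z: C = ½·ln((1+r)/(1−r)) = ½·ln(2.3898) = 0.4356.
n = ((z_{α} + z_β)/C)² + 3.
(2.054 + 0.842) / 0.4356 = 2.896 / 0.4356 = 6.648.
n = 6.648² + 3 = 44.20 + 3 = 47.2.
Round up.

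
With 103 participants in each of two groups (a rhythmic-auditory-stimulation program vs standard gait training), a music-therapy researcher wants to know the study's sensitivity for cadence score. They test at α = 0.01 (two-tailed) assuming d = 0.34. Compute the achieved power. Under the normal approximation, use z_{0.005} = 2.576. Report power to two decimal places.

power ≈ 0.45

For two equal groups, power = Φ(d·√(n/2) − z_{α/2}).
d·√(n/2) = 0.34 × √(103/2) = 0.34 × 7.176 = 2.440.
z_β = 2.440 − 2.576 = -0.136.
Power = Φ(-0.136) = 0.446.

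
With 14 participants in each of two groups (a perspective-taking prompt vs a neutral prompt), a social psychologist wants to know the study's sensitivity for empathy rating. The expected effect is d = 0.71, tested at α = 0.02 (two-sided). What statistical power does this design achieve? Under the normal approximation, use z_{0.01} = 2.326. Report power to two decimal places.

power ≈ 0.33

For two equal groups, power = Φ(d·√(n/2) − z_{α/2}).
d·√(n/2) = 0.71 × √(14/2) = 0.71 × 2.646 = 1.878.
z_β = 1.878 − 2.326 = -0.448.
Power = Φ(-0.448) = 0.327.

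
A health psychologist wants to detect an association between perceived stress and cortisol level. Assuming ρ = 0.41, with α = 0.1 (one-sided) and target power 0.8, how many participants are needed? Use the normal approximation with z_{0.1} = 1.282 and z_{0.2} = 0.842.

n = 27

Fisher's z: C = ½·ln((1+r)/(1−r)) = ½·ln(2.3898) = 0.4356.
n = ((z_{α} + z_β)/C)² + 3.
(1.282 + 0.842) / 0.4356 = 2.124 / 0.4356 = 4.876.
n = 4.876² + 3 = 23.78 + 3 = 26.8.
Round up.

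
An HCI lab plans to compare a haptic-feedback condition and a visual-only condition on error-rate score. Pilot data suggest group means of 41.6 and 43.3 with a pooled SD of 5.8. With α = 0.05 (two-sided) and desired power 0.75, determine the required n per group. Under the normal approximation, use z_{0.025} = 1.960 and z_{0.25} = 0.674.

Cohen's d = |M₁ − M₂| / SD_pooled = |41.6 − 43.3| / 5.8 = 1.7 / 5.8 = 0.293.
For two independent groups with equal n: n = 2·((z_{α/2} + z_β) / d)².
z_{α/2} + z_β = 1.960 + 0.674 = 2.634.
n = 2 × (2.634 / 0.293)² = 2 × 8.990² = 2 × 80.82 = 161.6.
Round up to the next whole participant.

n = 162 per group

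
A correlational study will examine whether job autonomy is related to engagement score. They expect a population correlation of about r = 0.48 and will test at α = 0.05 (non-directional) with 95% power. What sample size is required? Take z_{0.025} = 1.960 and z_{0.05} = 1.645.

Fisher's z: C = ½·ln((1+r)/(1−r)) = ½·ln(2.8462) = 0.5230.
n = ((z_{α/2} + z_β)/C)² + 3.
(1.960 + 1.645) / 0.5230 = 3.605 / 0.5230 = 6.893.
n = 6.893² + 3 = 47.51 + 3 = 50.5.
Round up.

n = 51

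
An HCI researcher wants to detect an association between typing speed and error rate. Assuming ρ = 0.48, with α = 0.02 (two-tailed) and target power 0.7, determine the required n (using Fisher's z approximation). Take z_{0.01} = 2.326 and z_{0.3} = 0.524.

Fisher's z: C = ½·ln((1+r)/(1−r)) = ½·ln(2.8462) = 0.5230.
n = ((z_{α/2} + z_β)/C)² + 3.
(2.326 + 0.524) / 0.5230 = 2.850 / 0.5230 = 5.449.
n = 5.449² + 3 = 29.70 + 3 = 32.7.
Round up.

n = 33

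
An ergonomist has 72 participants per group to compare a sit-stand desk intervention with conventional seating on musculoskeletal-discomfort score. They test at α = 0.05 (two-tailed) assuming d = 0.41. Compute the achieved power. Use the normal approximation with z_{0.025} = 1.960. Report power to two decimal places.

For two equal groups, power = Φ(d·√(n/2) − z_{α/2}).
d·√(n/2) = 0.41 × √(72/2) = 0.41 × 6.000 = 2.460.
z_β = 2.460 − 1.960 = 0.500.
Power = Φ(0.500) = 0.691.

power ≈ 0.69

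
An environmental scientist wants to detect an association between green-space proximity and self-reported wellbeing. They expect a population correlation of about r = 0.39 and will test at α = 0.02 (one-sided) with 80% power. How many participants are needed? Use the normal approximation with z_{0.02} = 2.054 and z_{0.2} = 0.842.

n = 53

Fisher's z: C = ½·ln((1+r)/(1−r)) = ½·ln(2.2787) = 0.4118.
n = ((z_{α} + z_β)/C)² + 3.
(2.054 + 0.842) / 0.4118 = 2.896 / 0.4118 = 7.033.
n = 7.033² + 3 = 49.46 + 3 = 52.5.
Round up.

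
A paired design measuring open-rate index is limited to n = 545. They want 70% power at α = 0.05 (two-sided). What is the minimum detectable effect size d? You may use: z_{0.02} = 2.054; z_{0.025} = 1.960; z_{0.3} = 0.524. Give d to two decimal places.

d_min ≈ 0.11

For a single sample (or paired design) of n = 545: d_min = (z_{α/2} + z_β)/√n.
z-sum = 1.960 + 0.524 = 2.484.
d_min = 2.484 / √545 = 2.484 / 23.345 = 0.106.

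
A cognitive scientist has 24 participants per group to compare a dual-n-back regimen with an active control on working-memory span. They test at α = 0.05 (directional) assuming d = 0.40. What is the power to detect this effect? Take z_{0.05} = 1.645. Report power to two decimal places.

power ≈ 0.40

For two equal groups, power = Φ(d·√(n/2) − z_{α}).
d·√(n/2) = 0.40 × √(24/2) = 0.40 × 3.464 = 1.386.
z_β = 1.386 − 1.645 = -0.259.
Power = Φ(-0.259) = 0.398.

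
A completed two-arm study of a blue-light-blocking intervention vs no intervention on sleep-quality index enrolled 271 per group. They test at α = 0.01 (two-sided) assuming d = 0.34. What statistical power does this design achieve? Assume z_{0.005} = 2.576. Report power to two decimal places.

For two equal groups, power = Φ(d·√(n/2) − z_{α/2}).
d·√(n/2) = 0.34 × √(271/2) = 0.34 × 11.640 = 3.958.
z_β = 3.958 − 2.576 = 1.382.
Power = Φ(1.382) = 0.916.

power ≈ 0.92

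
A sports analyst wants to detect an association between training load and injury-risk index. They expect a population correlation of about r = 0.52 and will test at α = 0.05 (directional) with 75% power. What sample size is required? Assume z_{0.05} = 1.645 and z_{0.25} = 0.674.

n = 20

Fisher's z: C = ½·ln((1+r)/(1−r)) = ½·ln(3.1667) = 0.5763.
n = ((z_{α} + z_β)/C)² + 3.
(1.645 + 0.674) / 0.5763 = 2.319 / 0.5763 = 4.024.
n = 4.024² + 3 = 16.19 + 3 = 19.2.
Round up.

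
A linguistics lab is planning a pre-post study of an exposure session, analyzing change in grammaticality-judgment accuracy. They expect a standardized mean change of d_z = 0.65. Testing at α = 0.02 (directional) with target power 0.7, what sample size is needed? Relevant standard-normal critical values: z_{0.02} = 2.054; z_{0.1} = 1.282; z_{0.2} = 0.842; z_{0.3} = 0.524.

For a paired (one-sample on differences) test: n = ((z_{α} + z_β) / d)².
z_{α} + z_β = 2.054 + 0.524 = 2.578.
n = (2.578 / 0.65)² = 3.966² = 15.73.
Round up.

n = 16 pairs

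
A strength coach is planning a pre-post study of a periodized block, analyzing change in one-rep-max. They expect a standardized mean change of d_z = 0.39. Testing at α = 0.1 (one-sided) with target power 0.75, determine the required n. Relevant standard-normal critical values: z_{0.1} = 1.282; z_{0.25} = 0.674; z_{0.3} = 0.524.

n = 26 pairs

For a paired (one-sample on differences) test: n = ((z_{α} + z_β) / d)².
z_{α} + z_β = 1.282 + 0.674 = 1.956.
n = (1.956 / 0.39)² = 5.015² = 25.15.
Round up.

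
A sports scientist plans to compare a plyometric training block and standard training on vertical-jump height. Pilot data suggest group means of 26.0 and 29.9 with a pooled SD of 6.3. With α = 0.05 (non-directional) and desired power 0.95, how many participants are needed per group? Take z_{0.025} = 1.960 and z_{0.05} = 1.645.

Cohen's d = |M₁ − M₂| / SD_pooled = |26.0 − 29.9| / 6.3 = 3.9 / 6.3 = 0.619.
For two independent groups with equal n: n = 2·((z_{α/2} + z_β) / d)².
z_{α/2} + z_β = 1.960 + 1.645 = 3.605.
n = 2 × (3.605 / 0.619)² = 2 × 5.824² = 2 × 33.92 = 67.8.
Round up to the next whole participant.

n = 68 per group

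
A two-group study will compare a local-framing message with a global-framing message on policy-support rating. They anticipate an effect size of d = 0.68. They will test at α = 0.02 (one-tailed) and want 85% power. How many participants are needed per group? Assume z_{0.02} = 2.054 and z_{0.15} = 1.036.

For two independent groups with equal n: n = 2·((z_{α} + z_β) / d)².
z_{α} + z_β = 2.054 + 1.036 = 3.090.
n = 2 × (3.090 / 0.68)² = 2 × 4.544² = 2 × 20.65 = 41.3.
Round up to the next whole participant.

n = 42 per group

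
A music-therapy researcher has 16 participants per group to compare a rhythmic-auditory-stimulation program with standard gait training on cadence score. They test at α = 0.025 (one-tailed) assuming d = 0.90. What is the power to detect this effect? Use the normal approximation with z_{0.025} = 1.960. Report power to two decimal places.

power ≈ 0.72

For two equal groups, power = Φ(d·√(n/2) − z_{α}).
d·√(n/2) = 0.90 × √(16/2) = 0.90 × 2.828 = 2.546.
z_β = 2.546 − 1.960 = 0.586.
Power = Φ(0.586) = 0.721.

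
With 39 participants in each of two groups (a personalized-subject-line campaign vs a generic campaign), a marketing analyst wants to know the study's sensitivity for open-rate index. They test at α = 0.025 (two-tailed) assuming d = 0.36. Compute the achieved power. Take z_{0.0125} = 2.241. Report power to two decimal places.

power ≈ 0.26

For two equal groups, power = Φ(d·√(n/2) − z_{α/2}).
d·√(n/2) = 0.36 × √(39/2) = 0.36 × 4.416 = 1.590.
z_β = 1.590 − 2.241 = -0.651.
Power = Φ(-0.651) = 0.257.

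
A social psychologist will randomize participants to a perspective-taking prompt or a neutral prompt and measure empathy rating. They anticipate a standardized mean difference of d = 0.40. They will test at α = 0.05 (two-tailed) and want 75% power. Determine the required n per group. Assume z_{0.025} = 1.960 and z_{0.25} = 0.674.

For two independent groups with equal n: n = 2·((z_{α/2} + z_β) / d)².
z_{α/2} + z_β = 1.960 + 0.674 = 2.634.
n = 2 × (2.634 / 0.40)² = 2 × 6.585² = 2 × 43.36 = 86.7.
Round up to the next whole participant.

n = 87 per group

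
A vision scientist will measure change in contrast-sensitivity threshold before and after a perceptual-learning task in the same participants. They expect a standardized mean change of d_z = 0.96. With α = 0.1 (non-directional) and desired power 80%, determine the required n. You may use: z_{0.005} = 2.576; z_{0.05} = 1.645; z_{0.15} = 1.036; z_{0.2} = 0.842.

n = 7 pairs

For a paired (one-sample on differences) test: n = ((z_{α/2} + z_β) / d)².
z_{α/2} + z_β = 1.645 + 0.842 = 2.487.
n = (2.487 / 0.96)² = 2.591² = 6.71.
Round up.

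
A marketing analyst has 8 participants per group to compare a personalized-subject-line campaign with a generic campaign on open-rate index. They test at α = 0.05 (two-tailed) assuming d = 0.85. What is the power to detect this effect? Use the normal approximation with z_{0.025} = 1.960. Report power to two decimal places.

For two equal groups, power = Φ(d·√(n/2) − z_{α/2}).
d·√(n/2) = 0.85 × √(8/2) = 0.85 × 2.000 = 1.700.
z_β = 1.700 − 1.960 = -0.260.
Power = Φ(-0.260) = 0.397.

power ≈ 0.40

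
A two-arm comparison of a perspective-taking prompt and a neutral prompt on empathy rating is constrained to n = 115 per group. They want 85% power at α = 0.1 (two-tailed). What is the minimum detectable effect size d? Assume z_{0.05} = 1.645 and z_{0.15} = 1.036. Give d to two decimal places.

d_min ≈ 0.35

For two independent groups of n = 115 each: d_min = (z_{α/2} + z_β)·√(2/n).
z-sum = 1.645 + 1.036 = 2.681.
d_min = 2.681 × √(2/115) = 2.681 × 0.1319 = 0.354.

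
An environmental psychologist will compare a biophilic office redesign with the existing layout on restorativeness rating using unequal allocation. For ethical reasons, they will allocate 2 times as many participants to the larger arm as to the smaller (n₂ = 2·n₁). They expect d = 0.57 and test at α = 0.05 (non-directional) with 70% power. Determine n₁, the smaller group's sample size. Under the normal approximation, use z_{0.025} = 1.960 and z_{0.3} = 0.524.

With allocation ratio k = n₂/n₁ = 2, Var(x̄₁−x̄₂) = σ²(1/n₁ + 1/(k·n₁)) = σ²·(k+1)/(k·n₁).
So n₁ = (1 + 1/k)·((z_{α/2} + z_β)/d)² = 1.500 × (2.484/0.57)².
n₁ = 1.500 × 18.99 = 28.5.
Round up: n₁ = 29, giving n₂ = 2 × 29 = 58.

n₁ = 29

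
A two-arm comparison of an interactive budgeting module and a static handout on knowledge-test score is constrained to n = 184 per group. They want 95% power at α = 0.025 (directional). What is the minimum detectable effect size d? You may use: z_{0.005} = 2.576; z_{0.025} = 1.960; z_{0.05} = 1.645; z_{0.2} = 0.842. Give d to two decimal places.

For two independent groups of n = 184 each: d_min = (z_{α} + z_β)·√(2/n).
z-sum = 1.960 + 1.645 = 3.605.
d_min = 3.605 × √(2/184) = 3.605 × 0.1043 = 0.376.

d_min ≈ 0.38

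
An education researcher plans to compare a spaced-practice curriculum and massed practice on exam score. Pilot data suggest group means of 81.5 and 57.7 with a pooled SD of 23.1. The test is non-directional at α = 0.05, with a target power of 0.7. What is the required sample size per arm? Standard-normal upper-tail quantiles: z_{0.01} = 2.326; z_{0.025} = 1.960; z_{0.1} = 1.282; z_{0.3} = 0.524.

Cohen's d = |M₁ − M₂| / SD_pooled = |81.5 − 57.7| / 23.1 = 23.8 / 23.1 = 1.030.
For two independent groups with equal n: n = 2·((z_{α/2} + z_β) / d)².
z_{α/2} + z_β = 1.960 + 0.524 = 2.484.
n = 2 × (2.484 / 1.030)² = 2 × 2.412² = 2 × 5.82 = 11.6.
Round up to the next whole participant.

n = 12 per group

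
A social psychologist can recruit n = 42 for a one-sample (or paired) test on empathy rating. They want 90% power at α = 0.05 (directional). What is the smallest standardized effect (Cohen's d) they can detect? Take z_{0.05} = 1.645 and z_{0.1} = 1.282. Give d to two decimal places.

d_min ≈ 0.45

For a single sample (or paired design) of n = 42: d_min = (z_{α} + z_β)/√n.
z-sum = 1.645 + 1.282 = 2.927.
d_min = 2.927 / √42 = 2.927 / 6.481 = 0.452.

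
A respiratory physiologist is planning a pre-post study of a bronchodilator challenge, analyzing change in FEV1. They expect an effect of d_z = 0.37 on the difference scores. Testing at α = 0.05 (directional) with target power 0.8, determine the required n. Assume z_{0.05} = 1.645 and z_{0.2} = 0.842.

For a paired (one-sample on differences) test: n = ((z_{α} + z_β) / d)².
z_{α} + z_β = 1.645 + 0.842 = 2.487.
n = (2.487 / 0.37)² = 6.722² = 45.18.
Round up.

n = 46 pairs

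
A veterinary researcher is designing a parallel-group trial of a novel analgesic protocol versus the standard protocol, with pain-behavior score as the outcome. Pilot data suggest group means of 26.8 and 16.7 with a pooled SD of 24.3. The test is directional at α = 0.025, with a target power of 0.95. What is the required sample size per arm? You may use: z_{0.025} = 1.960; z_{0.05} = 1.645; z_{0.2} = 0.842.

Cohen's d = |M₁ − M₂| / SD_pooled = |26.8 − 16.7| / 24.3 = 10.1 / 24.3 = 0.416.
For two independent groups with equal n: n = 2·((z_{α} + z_β) / d)².
z_{α} + z_β = 1.960 + 1.645 = 3.605.
n = 2 × (3.605 / 0.416)² = 2 × 8.666² = 2 × 75.10 = 150.2.
Round up to the next whole participant.

n = 151 per group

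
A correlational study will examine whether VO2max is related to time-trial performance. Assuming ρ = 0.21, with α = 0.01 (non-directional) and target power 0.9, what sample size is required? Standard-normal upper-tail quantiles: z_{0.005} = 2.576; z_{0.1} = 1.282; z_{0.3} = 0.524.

Fisher's z: C = ½·ln((1+r)/(1−r)) = ½·ln(1.5316) = 0.2132.
n = ((z_{α/2} + z_β)/C)² + 3.
(2.576 + 1.282) / 0.2132 = 3.858 / 0.2132 = 18.096.
n = 18.096² + 3 = 327.45 + 3 = 330.5.
Round up.

n = 331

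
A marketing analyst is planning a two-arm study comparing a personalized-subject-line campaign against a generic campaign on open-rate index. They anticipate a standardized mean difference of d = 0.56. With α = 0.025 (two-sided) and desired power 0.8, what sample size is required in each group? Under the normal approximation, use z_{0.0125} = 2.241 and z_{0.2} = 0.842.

n = 61 per group

For two independent groups with equal n: n = 2·((z_{α/2} + z_β) / d)².
z_{α/2} + z_β = 2.241 + 0.842 = 3.083.
n = 2 × (3.083 / 0.56)² = 2 × 5.505² = 2 × 30.31 = 60.6.
Round up to the next whole participant.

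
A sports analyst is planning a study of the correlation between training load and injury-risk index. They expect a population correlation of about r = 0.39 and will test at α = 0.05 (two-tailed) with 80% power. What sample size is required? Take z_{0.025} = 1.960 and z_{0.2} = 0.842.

Fisher's z: C = ½·ln((1+r)/(1−r)) = ½·ln(2.2787) = 0.4118.
n = ((z_{α/2} + z_β)/C)² + 3.
(1.960 + 0.842) / 0.4118 = 2.802 / 0.4118 = 6.804.
n = 6.804² + 3 = 46.30 + 3 = 49.3.
Round up.

n = 50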